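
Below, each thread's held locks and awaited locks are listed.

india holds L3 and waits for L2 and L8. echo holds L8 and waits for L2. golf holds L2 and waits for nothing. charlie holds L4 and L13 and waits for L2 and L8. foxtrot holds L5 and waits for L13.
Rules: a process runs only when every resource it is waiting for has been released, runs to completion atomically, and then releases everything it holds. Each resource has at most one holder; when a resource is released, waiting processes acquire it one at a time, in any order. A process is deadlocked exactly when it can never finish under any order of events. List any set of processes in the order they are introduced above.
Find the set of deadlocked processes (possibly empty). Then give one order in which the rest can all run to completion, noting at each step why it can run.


No process is deadlocked.
Key observation: every chain of waits terminates; starting from the processes that wait on nothing, all the rest unlock in turn.
A valid finishing order for the others: golf, echo, india, charlie, foxtrot.
Step-by-step check:
  run golf (it waits on nothing); releases L2
  run echo (all its waits — L2 — are resolved); releases L8
  run india (all its waits — L2 and L8 — are resolved); releases L3
  run charlie (all its waits — L2 and L8 — are resolved); releases L4 and L13
  run foxtrot (all its waits — L13 — are resolved); releases L5


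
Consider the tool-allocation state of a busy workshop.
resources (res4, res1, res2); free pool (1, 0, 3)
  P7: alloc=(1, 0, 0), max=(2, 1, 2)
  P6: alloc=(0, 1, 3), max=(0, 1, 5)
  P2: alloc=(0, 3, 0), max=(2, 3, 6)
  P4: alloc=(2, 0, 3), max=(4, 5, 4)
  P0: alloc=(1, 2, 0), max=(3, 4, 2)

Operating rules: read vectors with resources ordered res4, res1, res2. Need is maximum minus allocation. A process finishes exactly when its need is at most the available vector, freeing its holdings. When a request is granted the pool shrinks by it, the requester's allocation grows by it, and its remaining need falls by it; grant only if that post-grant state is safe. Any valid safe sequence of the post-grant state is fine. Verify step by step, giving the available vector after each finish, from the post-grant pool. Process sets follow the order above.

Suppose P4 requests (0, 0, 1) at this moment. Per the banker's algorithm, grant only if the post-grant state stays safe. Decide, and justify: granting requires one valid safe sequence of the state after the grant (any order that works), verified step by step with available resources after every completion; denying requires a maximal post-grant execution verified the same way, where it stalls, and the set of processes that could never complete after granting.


DENY. Granting would leave the state unsafe.
Key observation: after P6, P7 the pool peaks at (2, 1, 5), and each blocked process is short somewhere: P2 on res2; P4 on res1; P0 on res1.
After a pretend grant, a maximal execution: P6, P7 — then nothing else fits. Check, step by step:
  pool = (1, 0, 2)
  P6: need (0, 0, 2) fits (1, 0, 2); releases (0, 1, 3), pool now (1, 1, 5)
  P7: need (1, 1, 2) fits (1, 1, 5); releases (1, 0, 0), pool now (2, 1, 5)
  blocked: P2 wants (2, 0, 6), pool (2, 1, 5) — not enough res2
  blocked: P4 wants (2, 5, 0), pool (2, 1, 5) — not enough res1
  blocked: P0 wants (2, 2, 2), pool (2, 1, 5) — not enough res1
Processes that could never finish after the grant: P2, P4 and P0.


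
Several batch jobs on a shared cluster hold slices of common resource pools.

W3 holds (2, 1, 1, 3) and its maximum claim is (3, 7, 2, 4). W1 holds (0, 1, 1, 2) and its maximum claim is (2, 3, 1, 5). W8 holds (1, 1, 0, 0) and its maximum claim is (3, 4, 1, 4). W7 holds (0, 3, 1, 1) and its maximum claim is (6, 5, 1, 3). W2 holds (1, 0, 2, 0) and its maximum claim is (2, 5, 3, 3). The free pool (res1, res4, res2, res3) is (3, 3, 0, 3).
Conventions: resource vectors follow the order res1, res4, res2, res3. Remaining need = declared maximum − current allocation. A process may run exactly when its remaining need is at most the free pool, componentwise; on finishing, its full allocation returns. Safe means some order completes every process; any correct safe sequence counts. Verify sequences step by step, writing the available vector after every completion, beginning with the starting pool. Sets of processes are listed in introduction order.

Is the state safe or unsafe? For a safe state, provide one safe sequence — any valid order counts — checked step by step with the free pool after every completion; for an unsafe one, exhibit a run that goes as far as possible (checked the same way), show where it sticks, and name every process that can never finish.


UNSAFE.
Key observation: after W1, W8, W2 the pool peaks at (5, 5, 3, 5), and each blocked process is short somewhere: W3 on res4; W7 on res1.
A maximal execution: W1, W8, W2 — then nothing else fits. Verifying each step:
  pool = (3, 3, 0, 3)
  W1 needs (2, 2, 0, 3) <= (3, 3, 0, 3) -> finishes; pool += (0, 1, 1, 2) = (3, 4, 1, 5)
  W8 needs (2, 3, 1, 4) <= (3, 4, 1, 5) -> finishes; pool += (1, 1, 0, 0) = (4, 5, 1, 5)
  W2 needs (1, 5, 1, 3) <= (4, 5, 1, 5) -> finishes; pool += (1, 0, 2, 0) = (5, 5, 3, 5)
  blocked: W3 wants (1, 6, 1, 1), pool (5, 5, 3, 5) — not enough res4
  blocked: W7 wants (6, 2, 0, 2), pool (5, 5, 3, 5) — not enough res1
Processes that can never finish: W3 and W7.


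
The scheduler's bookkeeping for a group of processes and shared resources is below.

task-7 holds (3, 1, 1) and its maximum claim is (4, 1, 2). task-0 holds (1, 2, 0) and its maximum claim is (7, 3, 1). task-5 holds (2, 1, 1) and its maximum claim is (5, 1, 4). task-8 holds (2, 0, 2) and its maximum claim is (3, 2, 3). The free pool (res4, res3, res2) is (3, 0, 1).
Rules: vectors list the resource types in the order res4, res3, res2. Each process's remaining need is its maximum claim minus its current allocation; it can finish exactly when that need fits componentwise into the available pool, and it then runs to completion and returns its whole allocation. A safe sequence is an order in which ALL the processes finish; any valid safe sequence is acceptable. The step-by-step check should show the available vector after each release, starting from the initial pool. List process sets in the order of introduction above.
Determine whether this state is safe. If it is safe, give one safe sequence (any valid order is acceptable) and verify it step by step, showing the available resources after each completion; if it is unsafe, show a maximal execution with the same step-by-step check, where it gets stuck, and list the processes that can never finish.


The state is SAFE; one workable sequence: task-7, task-0, task-8, task-5.
Key observation: reading the order forward, task-7 is the first process whose need (1, 0, 1) meets the free pool (3, 0, 1) exactly on a resource it requests.
Check, step by step:
  pool = (3, 0, 1)
  run task-7 (needs (1, 0, 1), free (3, 0, 1)); after release of (3, 1, 1) the pool is (6, 1, 2)
  run task-0 (needs (6, 1, 1), free (6, 1, 2)); after release of (1, 2, 0) the pool is (7, 3, 2)
  run task-8 (needs (1, 2, 1), free (7, 3, 2)); after release of (2, 0, 2) the pool is (9, 3, 4)
  run task-5 (needs (3, 0, 3), free (9, 3, 4)); after release of (2, 1, 1) the pool is (11, 4, 5)


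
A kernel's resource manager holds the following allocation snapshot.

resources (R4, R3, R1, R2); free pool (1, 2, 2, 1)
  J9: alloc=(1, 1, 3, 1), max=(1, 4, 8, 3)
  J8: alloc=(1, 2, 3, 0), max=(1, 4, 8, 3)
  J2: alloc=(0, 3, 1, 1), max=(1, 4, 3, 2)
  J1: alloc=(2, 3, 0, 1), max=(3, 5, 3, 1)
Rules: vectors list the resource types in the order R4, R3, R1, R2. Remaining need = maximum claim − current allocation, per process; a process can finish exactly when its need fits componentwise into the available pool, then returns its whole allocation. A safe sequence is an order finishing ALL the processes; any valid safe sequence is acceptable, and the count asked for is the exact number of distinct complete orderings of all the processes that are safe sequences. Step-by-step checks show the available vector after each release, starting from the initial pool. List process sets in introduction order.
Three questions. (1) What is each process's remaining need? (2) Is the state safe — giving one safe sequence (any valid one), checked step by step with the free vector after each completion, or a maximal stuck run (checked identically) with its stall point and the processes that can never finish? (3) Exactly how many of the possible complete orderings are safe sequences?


(1) Need matrix, components ordered R4, R3, R1, R2:
  J9: (0, 3, 5, 2)
  J8: (0, 2, 5, 3)
  J2: (1, 1, 2, 1)
  J1: (1, 2, 3, 0)
(2) UNSAFE — no complete ordering exists.
Key observation: even finishing J2, J1 leaves just (3, 8, 3, 3) free — too little R1 for any of the remaining processes.
Going as far as possible: J2, J1; after that, nothing fits. Walking it through:
  pool = (1, 2, 2, 1)
  J2: need (1, 1, 2, 1) fits (1, 2, 2, 1); releases (0, 3, 1, 1), pool now (1, 5, 3, 2)
  J1: need (1, 2, 3, 0) fits (1, 5, 3, 2); releases (2, 3, 0, 1), pool now (3, 8, 3, 3)
  J9 still needs (0, 3, 5, 2) but only (3, 8, 3, 3) is free — short on R1
  J8 still needs (0, 2, 5, 3) but only (3, 8, 3, 3) is free — short on R1
Processes that can never finish: J9 and J8.
(3) Precisely 0 of the possible complete orderings are safe sequences.


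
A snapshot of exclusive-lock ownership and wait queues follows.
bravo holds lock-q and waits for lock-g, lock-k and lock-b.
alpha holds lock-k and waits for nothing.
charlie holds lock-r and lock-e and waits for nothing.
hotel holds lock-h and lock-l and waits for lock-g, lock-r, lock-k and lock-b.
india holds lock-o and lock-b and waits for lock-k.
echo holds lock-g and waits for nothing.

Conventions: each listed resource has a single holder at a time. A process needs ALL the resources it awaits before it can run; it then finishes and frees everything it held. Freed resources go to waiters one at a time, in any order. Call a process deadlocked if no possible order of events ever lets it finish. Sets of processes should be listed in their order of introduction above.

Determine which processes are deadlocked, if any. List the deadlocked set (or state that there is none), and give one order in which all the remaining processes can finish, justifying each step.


No process is deadlocked.
Key observation: the wait relation is loop-free; peeling off processes with no waits unwinds the whole state.
A valid finishing order for the others: echo, alpha, india, charlie, hotel, bravo.
Verifying each step:
  run echo (it waits on nothing); releases lock-g
  run alpha (it waits on nothing); releases lock-k
  india: everything it awaited (lock-k) is free; runs, freeing lock-o and lock-b
  run charlie (it waits on nothing); releases lock-r and lock-e
  hotel: everything it awaited (lock-g, lock-r, lock-k and lock-b) is free; runs, freeing lock-h and lock-l
  bravo: everything it awaited (lock-g, lock-k and lock-b) is free; runs, freeing lock-q


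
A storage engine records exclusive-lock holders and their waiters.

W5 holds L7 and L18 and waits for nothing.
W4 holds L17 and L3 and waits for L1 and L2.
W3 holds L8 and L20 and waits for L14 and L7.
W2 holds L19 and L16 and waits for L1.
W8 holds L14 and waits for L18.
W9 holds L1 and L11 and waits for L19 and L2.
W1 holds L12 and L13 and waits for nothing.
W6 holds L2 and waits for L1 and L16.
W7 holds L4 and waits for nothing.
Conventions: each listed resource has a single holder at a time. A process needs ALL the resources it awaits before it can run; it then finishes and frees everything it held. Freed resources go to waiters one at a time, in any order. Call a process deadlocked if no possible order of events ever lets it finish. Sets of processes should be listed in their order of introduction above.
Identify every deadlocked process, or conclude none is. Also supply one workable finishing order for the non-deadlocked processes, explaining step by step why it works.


Deadlocked: W4, W2, W9 and W6.
Key observation: the loop W9 -> W2 -> W9 blocks itself forever; W6 is caught in further circular waits and W4 waits into the deadlock from upstream.
A valid finishing order for the others: W5, W1, W8, W7, W3.
Step-by-step check:
  W5 waits on nothing -> runs at once and releases L7 and L18
  W1 waits on nothing -> runs at once and releases L12 and L13
  W8 waits on L18 — all released -> runs and releases L14
  W7 waits on nothing -> runs at once and releases L4
  W3 waits on L14 and L7 — all released -> runs and releases L8 and L20


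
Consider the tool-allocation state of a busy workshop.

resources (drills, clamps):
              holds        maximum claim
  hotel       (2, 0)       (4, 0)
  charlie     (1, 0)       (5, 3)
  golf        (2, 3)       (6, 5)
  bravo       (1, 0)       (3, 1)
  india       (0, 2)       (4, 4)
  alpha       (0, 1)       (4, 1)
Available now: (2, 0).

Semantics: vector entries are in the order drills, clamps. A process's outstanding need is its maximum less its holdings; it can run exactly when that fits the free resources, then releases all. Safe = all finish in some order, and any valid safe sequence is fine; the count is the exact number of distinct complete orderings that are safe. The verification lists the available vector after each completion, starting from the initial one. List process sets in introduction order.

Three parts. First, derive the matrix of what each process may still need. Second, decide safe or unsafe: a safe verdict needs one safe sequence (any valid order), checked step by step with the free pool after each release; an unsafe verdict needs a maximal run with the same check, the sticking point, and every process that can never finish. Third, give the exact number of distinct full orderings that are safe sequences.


(1) Outstanding need per process (order drills, clamps):
  hotel: (2, 0)
  charlie: (4, 3)
  golf: (4, 2)
  bravo: (2, 1)
  india: (4, 2)
  alpha: (4, 0)
(2) UNSAFE.
Key observation: hotel, alpha, bravo can finish, but then (5, 1) is all there is, and the blocked group's clamps demands exceed it.
A maximal execution: hotel, alpha, bravo — then nothing else fits. Walking it through:
  pool = (2, 0)
  run hotel (needs (2, 0), free (2, 0)); after release of (2, 0) the pool is (4, 0)
  run alpha (needs (4, 0), free (4, 0)); after release of (0, 1) the pool is (4, 1)
  run bravo (needs (2, 1), free (4, 1)); after release of (1, 0) the pool is (5, 1)
  blocked: charlie wants (4, 3), pool (5, 1) — not enough clamps
  blocked: golf wants (4, 2), pool (5, 1) — not enough clamps
  blocked: india wants (4, 2), pool (5, 1) — not enough clamps
Processes that can never finish: charlie, golf and india.
(3) The exact count: 0 of the possible complete orderings are safe sequences.


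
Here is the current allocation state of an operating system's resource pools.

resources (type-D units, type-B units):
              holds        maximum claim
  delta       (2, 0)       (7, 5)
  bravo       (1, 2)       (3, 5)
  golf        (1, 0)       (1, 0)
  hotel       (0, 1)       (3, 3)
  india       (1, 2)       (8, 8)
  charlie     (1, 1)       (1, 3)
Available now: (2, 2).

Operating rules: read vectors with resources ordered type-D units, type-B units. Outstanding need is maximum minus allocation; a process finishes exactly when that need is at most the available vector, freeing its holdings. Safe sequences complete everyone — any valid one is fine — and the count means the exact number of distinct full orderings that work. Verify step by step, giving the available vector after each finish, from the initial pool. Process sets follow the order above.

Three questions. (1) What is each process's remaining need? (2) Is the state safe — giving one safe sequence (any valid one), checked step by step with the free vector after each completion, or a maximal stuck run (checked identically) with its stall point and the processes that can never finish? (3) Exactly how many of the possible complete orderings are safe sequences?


(1) Need matrix, components ordered type-D units, type-B units:
  delta: (5, 5)
  bravo: (2, 3)
  golf: (0, 0)
  hotel: (3, 2)
  india: (7, 6)
  charlie: (0, 2)
(2) SAFE, for example via the order charlie, hotel, bravo, golf, delta, india.
Key observation: at charlie the run first touches a limit — (0, 2) against (2, 2), exact on a resource it actually requests.
Step-by-step check:
  pool = (2, 2)
  charlie: need (0, 2) fits (2, 2); releases (1, 1), pool now (3, 3)
  hotel: need (3, 2) fits (3, 3); releases (0, 1), pool now (3, 4)
  bravo: need (2, 3) fits (3, 4); releases (1, 2), pool now (4, 6)
  golf: need (0, 0) fits (4, 6); releases (1, 0), pool now (5, 6)
  delta: need (5, 5) fits (5, 6); releases (2, 0), pool now (7, 6)
  india: need (7, 6) fits (7, 6); releases (1, 2), pool now (8, 8)
(3) Exactly 13 of the possible complete orderings are safe sequences.


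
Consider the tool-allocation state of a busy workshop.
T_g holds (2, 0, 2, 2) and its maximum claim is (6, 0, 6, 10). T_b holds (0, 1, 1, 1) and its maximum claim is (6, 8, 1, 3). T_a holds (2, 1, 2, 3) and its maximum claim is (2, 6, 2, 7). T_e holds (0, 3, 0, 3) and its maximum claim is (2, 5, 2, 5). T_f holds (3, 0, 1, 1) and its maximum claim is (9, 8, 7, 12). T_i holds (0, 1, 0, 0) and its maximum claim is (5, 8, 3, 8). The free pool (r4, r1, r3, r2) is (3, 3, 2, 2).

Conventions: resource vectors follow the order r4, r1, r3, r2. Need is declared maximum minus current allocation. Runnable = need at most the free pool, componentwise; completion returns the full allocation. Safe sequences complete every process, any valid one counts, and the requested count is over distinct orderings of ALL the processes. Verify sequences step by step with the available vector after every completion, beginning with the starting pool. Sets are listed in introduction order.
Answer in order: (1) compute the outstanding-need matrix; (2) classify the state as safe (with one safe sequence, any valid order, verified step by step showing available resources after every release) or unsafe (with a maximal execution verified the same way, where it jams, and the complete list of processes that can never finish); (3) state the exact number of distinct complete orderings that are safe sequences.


(1) Remaining need (order r4, r1, r3, r2):
  T_g: (4, 0, 4, 8)
  T_b: (6, 7, 0, 2)
  T_a: (0, 5, 0, 4)
  T_e: (2, 2, 2, 2)
  T_f: (6, 8, 6, 11)
  T_i: (5, 7, 3, 8)
(2) SAFE, for example via the order T_e, T_a, T_g, T_b, T_i, T_f.
Key observation: T_e is the earliest step where a requested resource binds exactly: need (2, 2, 2, 2), pool (3, 3, 2, 2) at its turn.
Step-by-step check:
  pool = (3, 3, 2, 2)
  run T_e (needs (2, 2, 2, 2), free (3, 3, 2, 2)); after release of (0, 3, 0, 3) the pool is (3, 6, 2, 5)
  run T_a (needs (0, 5, 0, 4), free (3, 6, 2, 5)); after release of (2, 1, 2, 3) the pool is (5, 7, 4, 8)
  run T_g (needs (4, 0, 4, 8), free (5, 7, 4, 8)); after release of (2, 0, 2, 2) the pool is (7, 7, 6, 10)
  run T_b (needs (6, 7, 0, 2), free (7, 7, 6, 10)); after release of (0, 1, 1, 1) the pool is (7, 8, 7, 11)
  run T_i (needs (5, 7, 3, 8), free (7, 8, 7, 11)); after release of (0, 1, 0, 0) the pool is (7, 9, 7, 11)
  run T_f (needs (6, 8, 6, 11), free (7, 9, 7, 11)); after release of (3, 0, 1, 1) the pool is (10, 9, 8, 12)
(3) Precisely 4 of the possible complete orderings are safe sequences.


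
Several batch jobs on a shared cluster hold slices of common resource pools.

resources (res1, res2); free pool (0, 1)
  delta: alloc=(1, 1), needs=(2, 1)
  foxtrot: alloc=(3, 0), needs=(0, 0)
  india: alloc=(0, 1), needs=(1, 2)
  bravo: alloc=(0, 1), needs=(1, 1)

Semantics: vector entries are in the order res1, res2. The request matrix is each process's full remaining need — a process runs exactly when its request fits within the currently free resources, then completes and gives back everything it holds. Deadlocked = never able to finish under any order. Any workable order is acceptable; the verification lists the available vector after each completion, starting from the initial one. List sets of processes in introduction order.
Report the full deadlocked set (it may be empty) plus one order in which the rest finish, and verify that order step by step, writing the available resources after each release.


Nothing here is deadlocked.
Key observation: the pool covers foxtrot at once, and every later process fits after earlier releases.
The rest can finish in the order foxtrot, delta, bravo, india. Check, step by step:
  pool = (0, 1)
  foxtrot needs (0, 0) <= (0, 1) -> finishes; pool += (3, 0) = (3, 1)
  delta needs (2, 1) <= (3, 1) -> finishes; pool += (1, 1) = (4, 2)
  bravo needs (1, 1) <= (4, 2) -> finishes; pool += (0, 1) = (4, 3)
  india needs (1, 2) <= (4, 3) -> finishes; pool += (0, 1) = (4, 4)


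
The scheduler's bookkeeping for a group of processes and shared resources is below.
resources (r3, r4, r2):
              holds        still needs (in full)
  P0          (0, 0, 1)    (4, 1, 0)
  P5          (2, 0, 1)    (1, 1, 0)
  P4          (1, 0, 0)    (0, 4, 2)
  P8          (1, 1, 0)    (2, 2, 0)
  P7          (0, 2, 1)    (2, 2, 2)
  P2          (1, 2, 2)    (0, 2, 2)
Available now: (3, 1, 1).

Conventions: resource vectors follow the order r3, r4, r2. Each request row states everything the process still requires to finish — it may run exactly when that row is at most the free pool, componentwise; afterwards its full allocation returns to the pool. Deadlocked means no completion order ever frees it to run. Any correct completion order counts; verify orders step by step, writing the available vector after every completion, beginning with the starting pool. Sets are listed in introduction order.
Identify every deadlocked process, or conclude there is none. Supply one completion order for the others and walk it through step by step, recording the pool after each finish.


The deadlocked set is P4, P8, P7 and P2.
Key observation: the pool after P5, P0 is (5, 1, 3); every surviving request exceeds it in r4, so progress ends there.
The rest can finish in the order P5, P0. Step-by-step check:
  pool = (3, 1, 1)
  run P5 (needs (1, 1, 0), free (3, 1, 1)); after release of (2, 0, 1) the pool is (5, 1, 2)
  run P0 (needs (4, 1, 0), free (5, 1, 2)); after release of (0, 0, 1) the pool is (5, 1, 3)
The stuck group stays short no matter what:
  blocked: P4 wants (0, 4, 2), pool (5, 1, 3) — not enough r4
  blocked: P8 wants (2, 2, 0), pool (5, 1, 3) — not enough r4
  blocked: P7 wants (2, 2, 2), pool (5, 1, 3) — not enough r4
  blocked: P2 wants (0, 2, 2), pool (5, 1, 3) — not enough r4


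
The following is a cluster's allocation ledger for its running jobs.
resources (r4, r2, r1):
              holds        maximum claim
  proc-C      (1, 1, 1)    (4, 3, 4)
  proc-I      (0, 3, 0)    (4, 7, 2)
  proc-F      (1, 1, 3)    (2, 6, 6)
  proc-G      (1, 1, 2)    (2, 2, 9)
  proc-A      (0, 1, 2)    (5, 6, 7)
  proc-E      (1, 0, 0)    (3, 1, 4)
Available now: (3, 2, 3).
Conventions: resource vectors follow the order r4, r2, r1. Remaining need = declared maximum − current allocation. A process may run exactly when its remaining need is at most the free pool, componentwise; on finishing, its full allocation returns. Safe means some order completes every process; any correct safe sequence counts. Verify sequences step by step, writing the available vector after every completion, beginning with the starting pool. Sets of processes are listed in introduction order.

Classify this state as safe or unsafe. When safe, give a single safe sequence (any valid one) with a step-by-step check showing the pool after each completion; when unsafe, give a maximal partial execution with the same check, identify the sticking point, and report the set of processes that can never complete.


UNSAFE — no complete ordering exists.
Key observation: after proc-C, proc-E the pool peaks at (5, 3, 4), and each blocked process is short somewhere: proc-I on r2; proc-F on r2; proc-G on r1; proc-A on r2, r1.
A maximal execution: proc-C, proc-E — then nothing else fits. Verifying each step:
  pool = (3, 2, 3)
  proc-C: need (3, 2, 3) fits (3, 2, 3); releases (1, 1, 1), pool now (4, 3, 4)
  proc-E: need (2, 1, 4) fits (4, 3, 4); releases (1, 0, 0), pool now (5, 3, 4)
  blocked: proc-I wants (4, 4, 2), pool (5, 3, 4) — not enough r2
  blocked: proc-F wants (1, 5, 3), pool (5, 3, 4) — not enough r2
  blocked: proc-G wants (1, 1, 7), pool (5, 3, 4) — not enough r1
  blocked: proc-A wants (5, 5, 5), pool (5, 3, 4) — not enough r2 and r1
Never able to finish: proc-I, proc-F, proc-G and proc-A.


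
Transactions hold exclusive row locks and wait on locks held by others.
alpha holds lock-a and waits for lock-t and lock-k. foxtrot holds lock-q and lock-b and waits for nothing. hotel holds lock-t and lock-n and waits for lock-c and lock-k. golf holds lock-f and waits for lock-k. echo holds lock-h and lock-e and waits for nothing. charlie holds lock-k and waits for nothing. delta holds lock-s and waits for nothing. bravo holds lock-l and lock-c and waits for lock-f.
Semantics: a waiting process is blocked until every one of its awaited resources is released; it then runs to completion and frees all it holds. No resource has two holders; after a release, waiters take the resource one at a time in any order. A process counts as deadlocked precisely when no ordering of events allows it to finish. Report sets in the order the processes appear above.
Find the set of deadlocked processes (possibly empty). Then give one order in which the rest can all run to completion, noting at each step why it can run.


Nothing here is deadlocked.
Key observation: although several processes wait, no cycle exists — each chain bottoms out at a free runner.
One completion order for the rest: charlie, echo, golf, bravo, foxtrot, hotel, delta, alpha.
Verifying each step:
  run charlie (it waits on nothing); releases lock-k
  run echo (it waits on nothing); releases lock-h and lock-e
  golf waits on lock-k — all released -> runs and releases lock-f
  bravo waits on lock-f — all released -> runs and releases lock-l and lock-c
  run foxtrot (it waits on nothing); releases lock-q and lock-b
  hotel waits on lock-c and lock-k — all released -> runs and releases lock-t and lock-n
  run delta (it waits on nothing); releases lock-s
  alpha waits on lock-t and lock-k — all released -> runs and releases lock-a


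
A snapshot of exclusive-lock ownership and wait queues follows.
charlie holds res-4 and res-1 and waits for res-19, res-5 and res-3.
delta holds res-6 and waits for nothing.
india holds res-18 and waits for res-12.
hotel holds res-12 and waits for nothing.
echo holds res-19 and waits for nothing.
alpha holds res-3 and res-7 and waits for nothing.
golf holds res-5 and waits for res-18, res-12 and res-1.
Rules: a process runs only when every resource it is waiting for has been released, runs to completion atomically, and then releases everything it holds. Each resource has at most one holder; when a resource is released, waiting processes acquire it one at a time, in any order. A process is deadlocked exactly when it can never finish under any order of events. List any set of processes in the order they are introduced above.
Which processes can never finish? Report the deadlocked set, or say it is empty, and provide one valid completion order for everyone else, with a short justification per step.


Deadlocked: charlie and golf.
Key observation: charlie -> golf -> charlie is a circular wait — nothing in it can go first; no other process is dragged down with it.
A valid finishing order for the others: hotel, delta, india, alpha, echo.
Check, step by step:
  run hotel (it waits on nothing); releases res-12
  run delta (it waits on nothing); releases res-6
  india: everything it awaited (res-12) is free; runs, freeing res-18
  run alpha (it waits on nothing); releases res-3 and res-7
  run echo (it waits on nothing); releases res-19


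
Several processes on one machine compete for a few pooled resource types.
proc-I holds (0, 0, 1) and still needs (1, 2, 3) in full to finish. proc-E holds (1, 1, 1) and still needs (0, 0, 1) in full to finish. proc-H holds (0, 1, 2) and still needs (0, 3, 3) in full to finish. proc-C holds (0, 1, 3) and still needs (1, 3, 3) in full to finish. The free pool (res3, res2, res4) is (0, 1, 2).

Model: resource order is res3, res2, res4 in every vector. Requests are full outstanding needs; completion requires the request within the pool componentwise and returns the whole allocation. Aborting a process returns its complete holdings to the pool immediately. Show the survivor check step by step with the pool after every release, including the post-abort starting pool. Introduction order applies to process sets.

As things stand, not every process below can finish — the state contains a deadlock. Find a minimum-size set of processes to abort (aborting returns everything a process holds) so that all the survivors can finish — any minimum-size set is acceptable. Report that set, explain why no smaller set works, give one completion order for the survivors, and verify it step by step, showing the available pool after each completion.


The answer: abort proc-C.
Key observation: proc-H could never have finished before the abort; with (0, 1, 3) returned by proc-C, it fits at step 3.
Minimality: the empty abort set fails — the state is deadlocked as it stands.
The survivors complete as proc-E, proc-I, proc-H. Verifying each step (starting from the post-abort pool):
  pool = (0, 2, 5)
  run proc-E (needs (0, 0, 1), free (0, 2, 5)); after release of (1, 1, 1) the pool is (1, 3, 6)
  run proc-I (needs (1, 2, 3), free (1, 3, 6)); after release of (0, 0, 1) the pool is (1, 3, 7)
  run proc-H (needs (0, 3, 3), free (1, 3, 7)); after release of (0, 1, 2) the pool is (1, 4, 9)


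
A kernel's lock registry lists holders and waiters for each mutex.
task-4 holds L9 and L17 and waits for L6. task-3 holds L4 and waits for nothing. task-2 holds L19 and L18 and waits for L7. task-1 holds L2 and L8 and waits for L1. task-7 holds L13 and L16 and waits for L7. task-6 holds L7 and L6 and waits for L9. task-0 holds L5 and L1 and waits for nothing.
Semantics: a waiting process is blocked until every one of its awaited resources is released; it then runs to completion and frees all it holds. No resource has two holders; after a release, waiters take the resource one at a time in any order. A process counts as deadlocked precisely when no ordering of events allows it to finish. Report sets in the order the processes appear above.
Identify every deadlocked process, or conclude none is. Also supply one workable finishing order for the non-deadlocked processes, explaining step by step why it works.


Deadlocked: task-4, task-2, task-7 and task-6.
Key observation: the waits loop around task-4 -> task-6 -> task-4 with no way out; task-2 and task-7 wait into the deadlock from upstream.
A valid finishing order for the others: task-3, task-0, task-1.
Verifying each step:
  task-3 waits on nothing -> runs at once and releases L4
  task-0 waits on nothing -> runs at once and releases L5 and L1
  run task-1 (all its waits — L1 — are resolved); releases L2 and L8


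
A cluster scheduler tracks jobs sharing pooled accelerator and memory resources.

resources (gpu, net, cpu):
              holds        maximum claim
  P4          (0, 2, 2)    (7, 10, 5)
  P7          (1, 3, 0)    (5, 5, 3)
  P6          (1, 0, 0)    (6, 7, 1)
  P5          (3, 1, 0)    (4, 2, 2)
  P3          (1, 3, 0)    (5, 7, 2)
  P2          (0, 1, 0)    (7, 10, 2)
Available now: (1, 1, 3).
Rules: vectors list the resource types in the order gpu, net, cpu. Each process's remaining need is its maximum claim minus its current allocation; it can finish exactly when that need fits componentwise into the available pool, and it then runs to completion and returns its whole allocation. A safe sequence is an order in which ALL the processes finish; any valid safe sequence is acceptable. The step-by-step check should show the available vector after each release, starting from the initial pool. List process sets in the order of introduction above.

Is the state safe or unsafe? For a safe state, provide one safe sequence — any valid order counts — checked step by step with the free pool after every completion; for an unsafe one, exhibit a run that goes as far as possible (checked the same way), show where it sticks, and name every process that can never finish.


SAFE — a valid safe sequence is P5, P7, P3, P6, P4, P2.
Key observation: the first exact fit in this order is P5 — it needs (1, 1, 2) with (1, 1, 3) free, meeting a requested resource to the last unit.
Verifying each step:
  pool = (1, 1, 3)
  run P5 (needs (1, 1, 2), free (1, 1, 3)); after release of (3, 1, 0) the pool is (4, 2, 3)
  run P7 (needs (4, 2, 3), free (4, 2, 3)); after release of (1, 3, 0) the pool is (5, 5, 3)
  run P3 (needs (4, 4, 2), free (5, 5, 3)); after release of (1, 3, 0) the pool is (6, 8, 3)
  run P6 (needs (5, 7, 1), free (6, 8, 3)); after release of (1, 0, 0) the pool is (7, 8, 3)
  run P4 (needs (7, 8, 3), free (7, 8, 3)); after release of (0, 2, 2) the pool is (7, 10, 5)
  run P2 (needs (7, 9, 2), free (7, 10, 5)); after release of (0, 1, 0) the pool is (7, 11, 5)


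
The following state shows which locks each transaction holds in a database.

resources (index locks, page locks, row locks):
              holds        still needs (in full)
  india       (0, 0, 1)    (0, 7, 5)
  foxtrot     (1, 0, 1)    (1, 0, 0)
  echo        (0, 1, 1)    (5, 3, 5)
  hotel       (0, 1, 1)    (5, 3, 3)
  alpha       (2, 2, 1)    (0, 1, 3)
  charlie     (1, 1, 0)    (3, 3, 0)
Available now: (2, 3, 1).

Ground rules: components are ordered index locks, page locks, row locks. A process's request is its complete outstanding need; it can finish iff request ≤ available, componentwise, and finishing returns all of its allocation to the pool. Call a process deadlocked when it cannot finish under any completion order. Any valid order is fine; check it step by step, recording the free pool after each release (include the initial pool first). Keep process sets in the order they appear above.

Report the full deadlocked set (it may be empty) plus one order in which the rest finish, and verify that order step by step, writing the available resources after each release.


Deadlocked: india, echo, hotel and alpha.
Key observation: the wall is row locks: completing foxtrot, charlie brings the pool only to (4, 4, 2), and all the rest need more.
The rest can finish in the order foxtrot, charlie. Step-by-step check:
  pool = (2, 3, 1)
  foxtrot needs (1, 0, 0) <= (2, 3, 1) -> finishes; pool += (1, 0, 1) = (3, 3, 2)
  charlie needs (3, 3, 0) <= (3, 3, 2) -> finishes; pool += (1, 1, 0) = (4, 4, 2)
The blocked processes can never fit:
  blocked: india wants (0, 7, 5), pool (4, 4, 2) — not enough page locks and row locks
  blocked: echo wants (5, 3, 5), pool (4, 4, 2) — not enough index locks and row locks
  blocked: hotel wants (5, 3, 3), pool (4, 4, 2) — not enough index locks and row locks
  blocked: alpha wants (0, 1, 3), pool (4, 4, 2) — not enough row locks


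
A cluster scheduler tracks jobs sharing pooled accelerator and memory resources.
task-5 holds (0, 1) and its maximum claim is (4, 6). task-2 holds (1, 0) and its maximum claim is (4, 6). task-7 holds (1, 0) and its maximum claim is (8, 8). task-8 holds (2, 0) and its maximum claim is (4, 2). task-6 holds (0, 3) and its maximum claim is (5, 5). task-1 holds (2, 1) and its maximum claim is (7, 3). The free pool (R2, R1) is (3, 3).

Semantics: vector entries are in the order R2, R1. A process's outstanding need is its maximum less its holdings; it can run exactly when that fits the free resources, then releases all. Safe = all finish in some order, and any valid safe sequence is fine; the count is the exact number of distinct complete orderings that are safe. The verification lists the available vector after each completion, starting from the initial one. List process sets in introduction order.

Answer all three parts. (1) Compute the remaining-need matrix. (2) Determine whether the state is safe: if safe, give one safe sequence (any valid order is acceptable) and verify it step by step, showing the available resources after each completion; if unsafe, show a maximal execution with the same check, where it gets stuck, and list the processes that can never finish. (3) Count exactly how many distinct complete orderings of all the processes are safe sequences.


(1) Outstanding need per process (order R2, R1):
  task-5: (4, 5)
  task-2: (3, 6)
  task-7: (7, 8)
  task-8: (2, 2)
  task-6: (5, 2)
  task-1: (5, 2)
(2) SAFE, for example via the order task-8, task-6, task-1, task-5, task-7, task-2.
Key observation: the first exact fit in this order is task-6 — it needs (5, 2) with (5, 3) free, meeting a requested resource to the last unit.
Check, step by step:
  pool = (3, 3)
  run task-8 (needs (2, 2), free (3, 3)); after release of (2, 0) the pool is (5, 3)
  run task-6 (needs (5, 2), free (5, 3)); after release of (0, 3) the pool is (5, 6)
  run task-1 (needs (5, 2), free (5, 6)); after release of (2, 1) the pool is (7, 7)
  run task-5 (needs (4, 5), free (7, 7)); after release of (0, 1) the pool is (7, 8)
  run task-7 (needs (7, 8), free (7, 8)); after release of (1, 0) the pool is (8, 8)
  run task-2 (needs (3, 6), free (8, 8)); after release of (1, 0) the pool is (9, 8)
(3) The exact count: 11 of the possible complete orderings are safe sequences.


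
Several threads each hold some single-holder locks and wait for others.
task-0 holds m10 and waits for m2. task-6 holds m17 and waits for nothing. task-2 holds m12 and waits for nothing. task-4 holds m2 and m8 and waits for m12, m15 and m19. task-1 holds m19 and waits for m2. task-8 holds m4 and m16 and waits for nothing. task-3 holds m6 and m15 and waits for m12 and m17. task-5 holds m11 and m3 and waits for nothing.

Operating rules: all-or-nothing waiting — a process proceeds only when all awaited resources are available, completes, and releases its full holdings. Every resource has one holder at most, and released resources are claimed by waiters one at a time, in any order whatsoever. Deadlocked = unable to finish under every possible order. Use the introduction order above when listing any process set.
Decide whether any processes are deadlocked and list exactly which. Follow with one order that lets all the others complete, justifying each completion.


Deadlocked set: task-0, task-4 and task-1.
Key observation: the wait chain closes on itself along task-4 -> task-1 -> task-4; task-0 waits into the deadlock from upstream.
A valid finishing order for the others: task-2, task-8, task-6, task-3, task-5.
Walking it through:
  task-2 waits on nothing -> runs at once and releases m12
  task-8 waits on nothing -> runs at once and releases m4 and m16
  task-6 waits on nothing -> runs at once and releases m17
  task-3: everything it awaited (m12 and m17) is free; runs, freeing m6 and m15
  task-5 waits on nothing -> runs at once and releases m11 and m3


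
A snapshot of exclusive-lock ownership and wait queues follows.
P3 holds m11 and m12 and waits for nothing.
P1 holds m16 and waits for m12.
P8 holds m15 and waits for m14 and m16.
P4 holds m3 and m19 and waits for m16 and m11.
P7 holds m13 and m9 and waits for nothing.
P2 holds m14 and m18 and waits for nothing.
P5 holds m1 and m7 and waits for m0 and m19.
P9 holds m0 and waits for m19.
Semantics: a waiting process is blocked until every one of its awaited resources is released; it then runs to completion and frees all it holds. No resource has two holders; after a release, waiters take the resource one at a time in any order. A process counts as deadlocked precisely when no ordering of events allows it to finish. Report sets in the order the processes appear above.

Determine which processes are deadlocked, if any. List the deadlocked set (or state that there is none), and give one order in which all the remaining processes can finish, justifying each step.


No process is deadlocked.
Key observation: no waiting chain loops back on itself — every chain ends at a process that waits on nothing, so everyone eventually runs.
One completion order for the rest: P2, P3, P1, P8, P4, P9, P5, P7.
Verifying each step:
  P2 waits on nothing -> runs at once and releases m14 and m18
  P3 waits on nothing -> runs at once and releases m11 and m12
  P1 waits on m12 — all released -> runs and releases m16
  P8 waits on m14 and m16 — all released -> runs and releases m15
  P4 waits on m16 and m11 — all released -> runs and releases m3 and m19
  P9 waits on m19 — all released -> runs and releases m0
  P5 waits on m0 and m19 — all released -> runs and releases m1 and m7
  P7 waits on nothing -> runs at once and releases m13 and m9
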